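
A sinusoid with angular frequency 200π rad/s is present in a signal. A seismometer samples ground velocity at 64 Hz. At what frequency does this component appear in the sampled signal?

ω = 200π rad/s → f = ω/(2π) = 100 Hz.
100 Hz mod fs = 36 Hz.
36 Hz > fs/2 = 32 Hz, folds to fs − 36 Hz = 28 Hz.

28 Hz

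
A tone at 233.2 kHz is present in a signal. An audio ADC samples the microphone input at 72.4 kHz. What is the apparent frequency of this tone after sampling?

16 kHz

233.2 kHz mod fs = 16 kHz.
16 kHz ≤ fs/2 = 36.2 kHz, appears at 16 kHz.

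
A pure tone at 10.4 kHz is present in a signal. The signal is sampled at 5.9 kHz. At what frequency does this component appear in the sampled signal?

1.4 kHz

10.4 kHz mod fs = 4.5 kHz.
4.5 kHz > fs/2 = 2.95 kHz, folds to fs − 4.5 kHz = 1.4 kHz.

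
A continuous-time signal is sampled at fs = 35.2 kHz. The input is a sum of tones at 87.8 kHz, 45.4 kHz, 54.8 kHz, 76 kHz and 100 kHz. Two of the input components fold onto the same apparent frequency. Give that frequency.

5.6 kHz

fs/2 = 17.6 kHz.
87.8 kHz mod fs = 17.4 kHz.
17.4 kHz ≤ fs/2 = 17.6 kHz, appears at 17.4 kHz.
45.4 kHz mod fs = 10.2 kHz.
10.2 kHz ≤ fs/2 = 17.6 kHz, appears at 10.2 kHz.
54.8 kHz mod fs = 19.6 kHz.
19.6 kHz > fs/2 = 17.6 kHz, folds to fs − 19.6 kHz = 15.6 kHz.
76 kHz mod fs = 5.6 kHz.
5.6 kHz ≤ fs/2 = 17.6 kHz, appears at 5.6 kHz.
100 kHz mod fs = 29.6 kHz.
29.6 kHz > fs/2 = 17.6 kHz, folds to fs − 29.6 kHz = 5.6 kHz.
76 kHz and 100 kHz both map to 5.6 kHz.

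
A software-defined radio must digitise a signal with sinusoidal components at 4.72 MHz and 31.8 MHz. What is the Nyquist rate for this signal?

Highest-frequency component: 31.8 MHz.
Nyquist rate = 2 × 31.8 MHz = 63.6 MHz.

63.6 MHz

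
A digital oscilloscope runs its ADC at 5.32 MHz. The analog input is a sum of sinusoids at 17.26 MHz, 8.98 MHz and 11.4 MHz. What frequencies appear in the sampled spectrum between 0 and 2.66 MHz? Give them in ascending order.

fs/2 = 2.66 MHz.
17.26 MHz mod fs = 1.3 MHz.
1.3 MHz ≤ fs/2 = 2.66 MHz, appears at 1.3 MHz.
8.98 MHz mod fs = 3.66 MHz.
3.66 MHz > fs/2 = 2.66 MHz, folds to fs − 3.66 MHz = 1.66 MHz.
11.4 MHz mod fs = 0.76 MHz.
0.76 MHz ≤ fs/2 = 2.66 MHz, appears at 0.76 MHz.
Distinct values: {0.76 MHz, 1.3 MHz, 1.66 MHz}.

0.76 MHz, 1.3 MHz, 1.66 MHz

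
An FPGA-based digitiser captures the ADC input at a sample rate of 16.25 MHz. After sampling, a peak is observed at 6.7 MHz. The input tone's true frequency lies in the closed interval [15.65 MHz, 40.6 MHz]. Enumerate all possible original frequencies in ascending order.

22.95 MHz, 25.8 MHz, 39.2 MHz

Frequencies that alias to 6.7 MHz are k·fs ± 6.7 MHz for integer k ≥ 0.
k=0: 6.7 MHz.
k=1: 9.55 MHz, 22.95 MHz.
k=2: 25.8 MHz, 39.2 MHz.
k=3: 42.05 MHz, 55.45 MHz.
Within [15.65 MHz, 40.6 MHz]: 22.95 MHz, 25.8 MHz, 39.2 MHz.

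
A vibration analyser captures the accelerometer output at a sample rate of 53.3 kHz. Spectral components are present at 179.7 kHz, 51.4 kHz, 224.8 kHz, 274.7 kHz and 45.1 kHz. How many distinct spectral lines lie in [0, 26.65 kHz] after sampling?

fs/2 = 26.65 kHz.
179.7 kHz mod fs = 19.8 kHz.
19.8 kHz ≤ fs/2 = 26.65 kHz, appears at 19.8 kHz.
51.4 kHz > fs/2 = 26.65 kHz, folds to fs − 51.4 kHz = 1.9 kHz.
224.8 kHz mod fs = 11.6 kHz.
11.6 kHz ≤ fs/2 = 26.65 kHz, appears at 11.6 kHz.
274.7 kHz mod fs = 8.2 kHz.
8.2 kHz ≤ fs/2 = 26.65 kHz, appears at 8.2 kHz.
45.1 kHz > fs/2 = 26.65 kHz, folds to fs − 45.1 kHz = 8.2 kHz.
Distinct values: {1.9 kHz, 8.2 kHz, 11.6 kHz, 19.8 kHz} → 4.

4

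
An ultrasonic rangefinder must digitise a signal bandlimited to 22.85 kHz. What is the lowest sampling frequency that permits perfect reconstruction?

Nyquist rate = 2 × 22.85 kHz = 45.7 kHz.

45.7 kHz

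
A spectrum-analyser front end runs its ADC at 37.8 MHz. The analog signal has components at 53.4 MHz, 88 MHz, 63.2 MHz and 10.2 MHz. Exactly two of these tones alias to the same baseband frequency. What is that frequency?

12.4 MHz

fs/2 = 18.9 MHz.
53.4 MHz mod fs = 15.6 MHz.
15.6 MHz ≤ fs/2 = 18.9 MHz, appears at 15.6 MHz.
88 MHz mod fs = 12.4 MHz.
12.4 MHz ≤ fs/2 = 18.9 MHz, appears at 12.4 MHz.
63.2 MHz mod fs = 25.4 MHz.
25.4 MHz > fs/2 = 18.9 MHz, folds to fs − 25.4 MHz = 12.4 MHz.
10.2 MHz ≤ fs/2 = 18.9 MHz, passes unchanged.
63.2 MHz and 88 MHz both map to 12.4 MHz.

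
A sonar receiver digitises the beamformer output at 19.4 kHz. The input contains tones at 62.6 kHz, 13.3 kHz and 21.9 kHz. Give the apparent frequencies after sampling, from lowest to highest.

fs/2 = 9.7 kHz.
62.6 kHz mod fs = 4.4 kHz.
4.4 kHz ≤ fs/2 = 9.7 kHz, appears at 4.4 kHz.
13.3 kHz > fs/2 = 9.7 kHz, folds to fs − 13.3 kHz = 6.1 kHz.
21.9 kHz mod fs = 2.5 kHz.
2.5 kHz ≤ fs/2 = 9.7 kHz, appears at 2.5 kHz.
Distinct values: {2.5 kHz, 4.4 kHz, 6.1 kHz}.

2.5 kHz, 4.4 kHz, 6.1 kHz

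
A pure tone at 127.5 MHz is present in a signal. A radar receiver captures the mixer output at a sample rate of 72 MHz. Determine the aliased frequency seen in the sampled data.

16.5 MHz

127.5 MHz mod fs = 55.5 MHz.
55.5 MHz > fs/2 = 36 MHz, folds to fs − 55.5 MHz = 16.5 MHz.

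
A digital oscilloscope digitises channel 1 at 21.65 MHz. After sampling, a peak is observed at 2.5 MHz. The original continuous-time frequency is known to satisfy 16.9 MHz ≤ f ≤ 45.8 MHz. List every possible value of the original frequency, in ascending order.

19.15 MHz, 24.15 MHz, 40.8 MHz, 45.8 MHz

Frequencies that alias to 2.5 MHz are k·fs ± 2.5 MHz for integer k ≥ 0.
k=0: 2.5 MHz.
k=1: 19.15 MHz, 24.15 MHz.
k=2: 40.8 MHz, 45.8 MHz.
k=3: 62.45 MHz, 67.45 MHz.
Within [16.9 MHz, 45.8 MHz]: 19.15 MHz, 24.15 MHz, 40.8 MHz, 45.8 MHz.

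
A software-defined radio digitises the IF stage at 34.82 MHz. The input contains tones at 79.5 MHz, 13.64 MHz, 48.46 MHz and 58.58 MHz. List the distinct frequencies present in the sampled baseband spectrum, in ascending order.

9.86 MHz, 11.06 MHz, 13.64 MHz

fs/2 = 17.41 MHz.
79.5 MHz mod fs = 9.86 MHz.
9.86 MHz ≤ fs/2 = 17.41 MHz, appears at 9.86 MHz.
13.64 MHz ≤ fs/2 = 17.41 MHz, passes unchanged.
48.46 MHz mod fs = 13.64 MHz.
13.64 MHz ≤ fs/2 = 17.41 MHz, appears at 13.64 MHz.
58.58 MHz mod fs = 23.76 MHz.
23.76 MHz > fs/2 = 17.41 MHz, folds to fs − 23.76 MHz = 11.06 MHz.
Distinct values: {9.86 MHz, 11.06 MHz, 13.64 MHz}.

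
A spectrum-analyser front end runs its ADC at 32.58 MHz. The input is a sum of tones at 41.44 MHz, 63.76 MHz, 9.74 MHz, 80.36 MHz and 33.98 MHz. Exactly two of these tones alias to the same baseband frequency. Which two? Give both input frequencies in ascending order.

33.98 MHz, 63.76 MHz

fs/2 = 16.29 MHz.
41.44 MHz mod fs = 8.86 MHz.
8.86 MHz ≤ fs/2 = 16.29 MHz, appears at 8.86 MHz.
63.76 MHz mod fs = 31.18 MHz.
31.18 MHz > fs/2 = 16.29 MHz, folds to fs − 31.18 MHz = 1.4 MHz.
9.74 MHz ≤ fs/2 = 16.29 MHz, passes unchanged.
80.36 MHz mod fs = 15.2 MHz.
15.2 MHz ≤ fs/2 = 16.29 MHz, appears at 15.2 MHz.
33.98 MHz mod fs = 1.4 MHz.
1.4 MHz ≤ fs/2 = 16.29 MHz, appears at 1.4 MHz.
33.98 MHz and 63.76 MHz both map to 1.4 MHz.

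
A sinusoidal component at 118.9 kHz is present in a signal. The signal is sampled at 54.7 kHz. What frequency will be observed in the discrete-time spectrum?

9.5 kHz

118.9 kHz mod fs = 9.5 kHz.
9.5 kHz ≤ fs/2 = 27.35 kHz, appears at 9.5 kHz.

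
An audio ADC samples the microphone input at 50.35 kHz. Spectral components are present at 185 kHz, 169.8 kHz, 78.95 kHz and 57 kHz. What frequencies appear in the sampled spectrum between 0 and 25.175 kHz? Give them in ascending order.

6.65 kHz, 16.4 kHz, 18.75 kHz, 21.75 kHz

fs/2 = 25.175 kHz.
185 kHz mod fs = 33.95 kHz.
33.95 kHz > fs/2 = 25.175 kHz, folds to fs − 33.95 kHz = 16.4 kHz.
169.8 kHz mod fs = 18.75 kHz.
18.75 kHz ≤ fs/2 = 25.175 kHz, appears at 18.75 kHz.
78.95 kHz mod fs = 28.6 kHz.
28.6 kHz > fs/2 = 25.175 kHz, folds to fs − 28.6 kHz = 21.75 kHz.
57 kHz mod fs = 6.65 kHz.
6.65 kHz ≤ fs/2 = 25.175 kHz, appears at 6.65 kHz.
Distinct values: {6.65 kHz, 16.4 kHz, 18.75 kHz, 21.75 kHz}.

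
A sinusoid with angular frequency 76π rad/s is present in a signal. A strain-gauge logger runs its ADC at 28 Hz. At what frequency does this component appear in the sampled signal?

10 Hz

ω = 76π rad/s → f = ω/(2π) = 38 Hz.
38 Hz mod fs = 10 Hz.
10 Hz ≤ fs/2 = 14 Hz, appears at 10 Hz.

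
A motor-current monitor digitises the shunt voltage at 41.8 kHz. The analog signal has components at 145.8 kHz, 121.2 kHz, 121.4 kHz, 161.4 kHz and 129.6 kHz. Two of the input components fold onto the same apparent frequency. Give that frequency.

4.2 kHz

fs/2 = 20.9 kHz.
145.8 kHz mod fs = 20.4 kHz.
20.4 kHz ≤ fs/2 = 20.9 kHz, appears at 20.4 kHz.
121.2 kHz mod fs = 37.6 kHz.
37.6 kHz > fs/2 = 20.9 kHz, folds to fs − 37.6 kHz = 4.2 kHz.
121.4 kHz mod fs = 37.8 kHz.
37.8 kHz > fs/2 = 20.9 kHz, folds to fs − 37.8 kHz = 4 kHz.
161.4 kHz mod fs = 36 kHz.
36 kHz > fs/2 = 20.9 kHz, folds to fs − 36 kHz = 5.8 kHz.
129.6 kHz mod fs = 4.2 kHz.
4.2 kHz ≤ fs/2 = 20.9 kHz, appears at 4.2 kHz.
121.2 kHz and 129.6 kHz both map to 4.2 kHz.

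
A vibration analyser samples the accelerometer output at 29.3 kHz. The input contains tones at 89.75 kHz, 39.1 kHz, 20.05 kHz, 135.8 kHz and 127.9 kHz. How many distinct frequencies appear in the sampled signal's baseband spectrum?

fs/2 = 14.65 kHz.
89.75 kHz mod fs = 1.85 kHz.
1.85 kHz ≤ fs/2 = 14.65 kHz, appears at 1.85 kHz.
39.1 kHz mod fs = 9.8 kHz.
9.8 kHz ≤ fs/2 = 14.65 kHz, appears at 9.8 kHz.
20.05 kHz > fs/2 = 14.65 kHz, folds to fs − 20.05 kHz = 9.25 kHz.
135.8 kHz mod fs = 18.6 kHz.
18.6 kHz > fs/2 = 14.65 kHz, folds to fs − 18.6 kHz = 10.7 kHz.
127.9 kHz mod fs = 10.7 kHz.
10.7 kHz ≤ fs/2 = 14.65 kHz, appears at 10.7 kHz.
Distinct values: {1.85 kHz, 9.25 kHz, 9.8 kHz, 10.7 kHz} → 4.

4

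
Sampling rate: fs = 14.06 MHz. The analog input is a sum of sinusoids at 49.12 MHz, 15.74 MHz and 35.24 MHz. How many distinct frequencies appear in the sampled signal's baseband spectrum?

2

fs/2 = 7.03 MHz.
49.12 MHz mod fs = 6.94 MHz.
6.94 MHz ≤ fs/2 = 7.03 MHz, appears at 6.94 MHz.
15.74 MHz mod fs = 1.68 MHz.
1.68 MHz ≤ fs/2 = 7.03 MHz, appears at 1.68 MHz.
35.24 MHz mod fs = 7.12 MHz.
7.12 MHz > fs/2 = 7.03 MHz, folds to fs − 7.12 MHz = 6.94 MHz.
Distinct values: {1.68 MHz, 6.94 MHz} → 2.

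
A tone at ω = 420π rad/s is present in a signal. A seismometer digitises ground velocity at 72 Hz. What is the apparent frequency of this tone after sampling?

6 Hz

ω = 420π rad/s → f = ω/(2π) = 210 Hz.
210 Hz mod fs = 66 Hz.
66 Hz > fs/2 = 36 Hz, folds to fs − 66 Hz = 6 Hz.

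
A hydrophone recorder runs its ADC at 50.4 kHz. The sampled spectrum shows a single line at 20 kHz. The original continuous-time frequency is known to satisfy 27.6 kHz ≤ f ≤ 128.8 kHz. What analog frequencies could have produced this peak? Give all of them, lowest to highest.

30.4 kHz, 70.4 kHz, 80.8 kHz, 120.8 kHz

Frequencies that alias to 20 kHz are k·fs ± 20 kHz for integer k ≥ 0.
k=0: 20 kHz.
k=1: 30.4 kHz, 70.4 kHz.
k=2: 80.8 kHz, 120.8 kHz.
k=3: 131.2 kHz, 171.2 kHz.
Within [27.6 kHz, 128.8 kHz]: 30.4 kHz, 70.4 kHz, 80.8 kHz, 120.8 kHz.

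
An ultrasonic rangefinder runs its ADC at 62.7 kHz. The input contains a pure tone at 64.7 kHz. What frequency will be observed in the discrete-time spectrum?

2 kHz

64.7 kHz mod fs = 2 kHz.
2 kHz ≤ fs/2 = 31.35 kHz, appears at 2 kHz.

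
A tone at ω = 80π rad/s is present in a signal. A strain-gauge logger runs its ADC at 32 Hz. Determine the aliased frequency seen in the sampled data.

8 Hz

ω = 80π rad/s → f = ω/(2π) = 40 Hz.
40 Hz mod fs = 8 Hz.
8 Hz ≤ fs/2 = 16 Hz, appears at 8 Hz.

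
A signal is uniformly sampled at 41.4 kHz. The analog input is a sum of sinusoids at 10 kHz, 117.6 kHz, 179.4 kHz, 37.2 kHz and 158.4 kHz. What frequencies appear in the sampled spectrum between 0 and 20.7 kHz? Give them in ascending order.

fs/2 = 20.7 kHz.
10 kHz ≤ fs/2 = 20.7 kHz, passes unchanged.
117.6 kHz mod fs = 34.8 kHz.
34.8 kHz > fs/2 = 20.7 kHz, folds to fs − 34.8 kHz = 6.6 kHz.
179.4 kHz mod fs = 13.8 kHz.
13.8 kHz ≤ fs/2 = 20.7 kHz, appears at 13.8 kHz.
37.2 kHz > fs/2 = 20.7 kHz, folds to fs − 37.2 kHz = 4.2 kHz.
158.4 kHz mod fs = 34.2 kHz.
34.2 kHz > fs/2 = 20.7 kHz, folds to fs − 34.2 kHz = 7.2 kHz.
Distinct values: {4.2 kHz, 6.6 kHz, 7.2 kHz, 10 kHz, 13.8 kHz}.

4.2 kHz, 6.6 kHz, 7.2 kHz, 10 kHz, 13.8 kHz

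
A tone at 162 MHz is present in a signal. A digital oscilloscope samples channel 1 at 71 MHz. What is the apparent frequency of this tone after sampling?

162 MHz mod fs = 20 MHz.
20 MHz ≤ fs/2 = 35.5 MHz, appears at 20 MHz.

20 MHz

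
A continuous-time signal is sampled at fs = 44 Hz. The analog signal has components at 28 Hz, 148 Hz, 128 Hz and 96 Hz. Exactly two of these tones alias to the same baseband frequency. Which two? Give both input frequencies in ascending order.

28 Hz, 148 Hz

fs/2 = 22 Hz.
28 Hz > fs/2 = 22 Hz, folds to fs − 28 Hz = 16 Hz.
148 Hz mod fs = 16 Hz.
16 Hz ≤ fs/2 = 22 Hz, appears at 16 Hz.
128 Hz mod fs = 40 Hz.
40 Hz > fs/2 = 22 Hz, folds to fs − 40 Hz = 4 Hz.
96 Hz mod fs = 8 Hz.
8 Hz ≤ fs/2 = 22 Hz, appears at 8 Hz.
28 Hz and 148 Hz both map to 16 Hz.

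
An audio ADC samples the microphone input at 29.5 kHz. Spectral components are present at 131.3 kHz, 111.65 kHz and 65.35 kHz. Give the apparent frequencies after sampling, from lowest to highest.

6.35 kHz, 13.3 kHz

fs/2 = 14.75 kHz.
131.3 kHz mod fs = 13.3 kHz.
13.3 kHz ≤ fs/2 = 14.75 kHz, appears at 13.3 kHz.
111.65 kHz mod fs = 23.15 kHz.
23.15 kHz > fs/2 = 14.75 kHz, folds to fs − 23.15 kHz = 6.35 kHz.
65.35 kHz mod fs = 6.35 kHz.
6.35 kHz ≤ fs/2 = 14.75 kHz, appears at 6.35 kHz.
Distinct values: {6.35 kHz, 13.3 kHz}.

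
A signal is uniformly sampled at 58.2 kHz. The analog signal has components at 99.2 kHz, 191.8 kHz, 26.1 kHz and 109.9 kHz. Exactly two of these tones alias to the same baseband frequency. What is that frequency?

17.2 kHz

fs/2 = 29.1 kHz.
99.2 kHz mod fs = 41 kHz.
41 kHz > fs/2 = 29.1 kHz, folds to fs − 41 kHz = 17.2 kHz.
191.8 kHz mod fs = 17.2 kHz.
17.2 kHz ≤ fs/2 = 29.1 kHz, appears at 17.2 kHz.
26.1 kHz ≤ fs/2 = 29.1 kHz, passes unchanged.
109.9 kHz mod fs = 51.7 kHz.
51.7 kHz > fs/2 = 29.1 kHz, folds to fs − 51.7 kHz = 6.5 kHz.
99.2 kHz and 191.8 kHz both map to 17.2 kHz.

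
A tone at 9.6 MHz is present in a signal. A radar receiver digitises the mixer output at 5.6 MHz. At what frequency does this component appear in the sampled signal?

1.6 MHz

9.6 MHz mod fs = 4 MHz.
4 MHz > fs/2 = 2.8 MHz, folds to fs − 4 MHz = 1.6 MHz.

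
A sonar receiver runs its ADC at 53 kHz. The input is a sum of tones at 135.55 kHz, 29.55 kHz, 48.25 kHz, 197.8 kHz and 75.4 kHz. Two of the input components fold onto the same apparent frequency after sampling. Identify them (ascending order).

29.55 kHz, 135.55 kHz

fs/2 = 26.5 kHz.
135.55 kHz mod fs = 29.55 kHz.
29.55 kHz > fs/2 = 26.5 kHz, folds to fs − 29.55 kHz = 23.45 kHz.
29.55 kHz > fs/2 = 26.5 kHz, folds to fs − 29.55 kHz = 23.45 kHz.
48.25 kHz > fs/2 = 26.5 kHz, folds to fs − 48.25 kHz = 4.75 kHz.
197.8 kHz mod fs = 38.8 kHz.
38.8 kHz > fs/2 = 26.5 kHz, folds to fs − 38.8 kHz = 14.2 kHz.
75.4 kHz mod fs = 22.4 kHz.
22.4 kHz ≤ fs/2 = 26.5 kHz, appears at 22.4 kHz.
29.55 kHz and 135.55 kHz both map to 23.45 kHz.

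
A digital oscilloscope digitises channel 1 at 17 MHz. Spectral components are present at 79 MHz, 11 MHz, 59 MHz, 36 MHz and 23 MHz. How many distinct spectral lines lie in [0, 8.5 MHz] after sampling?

3

fs/2 = 8.5 MHz.
79 MHz mod fs = 11 MHz.
11 MHz > fs/2 = 8.5 MHz, folds to fs − 11 MHz = 6 MHz.
11 MHz > fs/2 = 8.5 MHz, folds to fs − 11 MHz = 6 MHz.
59 MHz mod fs = 8 MHz.
8 MHz ≤ fs/2 = 8.5 MHz, appears at 8 MHz.
36 MHz mod fs = 2 MHz.
2 MHz ≤ fs/2 = 8.5 MHz, appears at 2 MHz.
23 MHz mod fs = 6 MHz.
6 MHz ≤ fs/2 = 8.5 MHz, appears at 6 MHz.
Distinct values: {2 MHz, 6 MHz, 8 MHz} → 3.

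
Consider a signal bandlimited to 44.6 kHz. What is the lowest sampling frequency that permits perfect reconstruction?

89.2 kHz

Nyquist rate = 2 × 44.6 kHz = 89.2 kHz.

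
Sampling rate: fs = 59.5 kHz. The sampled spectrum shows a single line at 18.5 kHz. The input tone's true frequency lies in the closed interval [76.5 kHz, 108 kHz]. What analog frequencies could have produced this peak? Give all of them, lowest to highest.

78 kHz, 100.5 kHz

Frequencies that alias to 18.5 kHz are k·fs ± 18.5 kHz for integer k ≥ 0.
k=0: 18.5 kHz.
k=1: 41 kHz, 78 kHz.
k=2: 100.5 kHz, 137.5 kHz.
k=3: 160 kHz, 197 kHz.
Within [76.5 kHz, 108 kHz]: 78 kHz, 100.5 kHz.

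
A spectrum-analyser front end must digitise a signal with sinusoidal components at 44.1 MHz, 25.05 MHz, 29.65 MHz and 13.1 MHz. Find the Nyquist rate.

Highest-frequency component: 44.1 MHz.
Nyquist rate = 2 × 44.1 MHz = 88.2 MHz.

88.2 MHz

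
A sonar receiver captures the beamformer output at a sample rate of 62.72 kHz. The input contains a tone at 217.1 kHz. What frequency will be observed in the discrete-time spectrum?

28.94 kHz

217.1 kHz mod fs = 28.94 kHz.
28.94 kHz ≤ fs/2 = 31.36 kHz, appears at 28.94 kHz.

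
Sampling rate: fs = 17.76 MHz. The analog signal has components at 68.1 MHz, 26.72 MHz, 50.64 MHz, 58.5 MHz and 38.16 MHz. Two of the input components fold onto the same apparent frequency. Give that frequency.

fs/2 = 8.88 MHz.
68.1 MHz mod fs = 14.82 MHz.
14.82 MHz > fs/2 = 8.88 MHz, folds to fs − 14.82 MHz = 2.94 MHz.
26.72 MHz mod fs = 8.96 MHz.
8.96 MHz > fs/2 = 8.88 MHz, folds to fs − 8.96 MHz = 8.8 MHz.
50.64 MHz mod fs = 15.12 MHz.
15.12 MHz > fs/2 = 8.88 MHz, folds to fs − 15.12 MHz = 2.64 MHz.
58.5 MHz mod fs = 5.22 MHz.
5.22 MHz ≤ fs/2 = 8.88 MHz, appears at 5.22 MHz.
38.16 MHz mod fs = 2.64 MHz.
2.64 MHz ≤ fs/2 = 8.88 MHz, appears at 2.64 MHz.
38.16 MHz and 50.64 MHz both map to 2.64 MHz.

2.64 MHz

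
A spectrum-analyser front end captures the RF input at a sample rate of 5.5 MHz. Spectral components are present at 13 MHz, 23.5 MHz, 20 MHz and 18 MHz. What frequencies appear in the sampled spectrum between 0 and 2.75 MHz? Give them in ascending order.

fs/2 = 2.75 MHz.
13 MHz mod fs = 2 MHz.
2 MHz ≤ fs/2 = 2.75 MHz, appears at 2 MHz.
23.5 MHz mod fs = 1.5 MHz.
1.5 MHz ≤ fs/2 = 2.75 MHz, appears at 1.5 MHz.
20 MHz mod fs = 3.5 MHz.
3.5 MHz > fs/2 = 2.75 MHz, folds to fs − 3.5 MHz = 2 MHz.
18 MHz mod fs = 1.5 MHz.
1.5 MHz ≤ fs/2 = 2.75 MHz, appears at 1.5 MHz.
Distinct values: {1.5 MHz, 2 MHz}.

1.5 MHz, 2 MHz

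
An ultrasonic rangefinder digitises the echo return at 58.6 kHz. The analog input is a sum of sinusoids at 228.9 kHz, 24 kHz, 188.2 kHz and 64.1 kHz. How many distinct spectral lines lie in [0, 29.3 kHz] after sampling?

3

fs/2 = 29.3 kHz.
228.9 kHz mod fs = 53.1 kHz.
53.1 kHz > fs/2 = 29.3 kHz, folds to fs − 53.1 kHz = 5.5 kHz.
24 kHz ≤ fs/2 = 29.3 kHz, passes unchanged.
188.2 kHz mod fs = 12.4 kHz.
12.4 kHz ≤ fs/2 = 29.3 kHz, appears at 12.4 kHz.
64.1 kHz mod fs = 5.5 kHz.
5.5 kHz ≤ fs/2 = 29.3 kHz, appears at 5.5 kHz.
Distinct values: {5.5 kHz, 12.4 kHz, 24 kHz} → 3.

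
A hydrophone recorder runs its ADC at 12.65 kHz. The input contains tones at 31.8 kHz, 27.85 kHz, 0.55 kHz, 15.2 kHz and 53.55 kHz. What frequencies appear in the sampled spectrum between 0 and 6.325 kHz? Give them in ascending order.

fs/2 = 6.325 kHz.
31.8 kHz mod fs = 6.5 kHz.
6.5 kHz > fs/2 = 6.325 kHz, folds to fs − 6.5 kHz = 6.15 kHz.
27.85 kHz mod fs = 2.55 kHz.
2.55 kHz ≤ fs/2 = 6.325 kHz, appears at 2.55 kHz.
0.55 kHz ≤ fs/2 = 6.325 kHz, passes unchanged.
15.2 kHz mod fs = 2.55 kHz.
2.55 kHz ≤ fs/2 = 6.325 kHz, appears at 2.55 kHz.
53.55 kHz mod fs = 2.95 kHz.
2.95 kHz ≤ fs/2 = 6.325 kHz, appears at 2.95 kHz.
Distinct values: {0.55 kHz, 2.55 kHz, 2.95 kHz, 6.15 kHz}.

0.55 kHz, 2.55 kHz, 2.95 kHz, 6.15 kHz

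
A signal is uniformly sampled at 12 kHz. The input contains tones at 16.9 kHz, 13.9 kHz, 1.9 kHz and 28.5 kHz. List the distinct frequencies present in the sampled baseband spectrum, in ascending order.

1.9 kHz, 4.5 kHz, 4.9 kHz

fs/2 = 6 kHz.
16.9 kHz mod fs = 4.9 kHz.
4.9 kHz ≤ fs/2 = 6 kHz, appears at 4.9 kHz.
13.9 kHz mod fs = 1.9 kHz.
1.9 kHz ≤ fs/2 = 6 kHz, appears at 1.9 kHz.
1.9 kHz ≤ fs/2 = 6 kHz, passes unchanged.
28.5 kHz mod fs = 4.5 kHz.
4.5 kHz ≤ fs/2 = 6 kHz, appears at 4.5 kHz.
Distinct values: {1.9 kHz, 4.5 kHz, 4.9 kHz}.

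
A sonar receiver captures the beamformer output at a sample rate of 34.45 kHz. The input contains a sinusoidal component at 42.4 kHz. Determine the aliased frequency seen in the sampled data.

7.95 kHz

42.4 kHz mod fs = 7.95 kHz.
7.95 kHz ≤ fs/2 = 17.225 kHz, appears at 7.95 kHz.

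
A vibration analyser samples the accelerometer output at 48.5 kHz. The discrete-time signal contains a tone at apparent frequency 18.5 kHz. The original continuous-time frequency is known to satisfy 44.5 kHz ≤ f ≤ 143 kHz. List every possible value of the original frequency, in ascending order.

Frequencies that alias to 18.5 kHz are k·fs ± 18.5 kHz for integer k ≥ 0.
k=0: 18.5 kHz.
k=1: 30 kHz, 67 kHz.
k=2: 78.5 kHz, 115.5 kHz.
k=3: 127 kHz, 164 kHz.
k=4: 175.5 kHz, 212.5 kHz.
Within [44.5 kHz, 143 kHz]: 67 kHz, 78.5 kHz, 115.5 kHz, 127 kHz.

67 kHz, 78.5 kHz, 115.5 kHz, 127 kHz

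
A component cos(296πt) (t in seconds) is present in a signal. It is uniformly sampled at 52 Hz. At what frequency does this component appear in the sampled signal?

8 Hz

ω = 296π rad/s → f = ω/(2π) = 148 Hz.
148 Hz mod fs = 44 Hz.
44 Hz > fs/2 = 26 Hz, folds to fs − 44 Hz = 8 Hz.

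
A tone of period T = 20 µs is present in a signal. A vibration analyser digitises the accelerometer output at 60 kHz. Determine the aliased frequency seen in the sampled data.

10 kHz

T = 20 µs → f = 1/T = 50 kHz.
50 kHz > fs/2 = 30 kHz, folds to fs − 50 kHz = 10 kHz.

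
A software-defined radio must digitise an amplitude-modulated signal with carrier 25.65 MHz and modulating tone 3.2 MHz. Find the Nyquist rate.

57.7 MHz

AM sidebands sit at fc ± fm = 22.45 MHz and 28.85 MHz.
Highest-frequency component: 28.85 MHz.
Nyquist rate = 2 × 28.85 MHz = 57.7 MHz.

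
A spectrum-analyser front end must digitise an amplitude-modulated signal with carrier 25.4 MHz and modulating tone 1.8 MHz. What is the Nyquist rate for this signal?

AM sidebands sit at fc ± fm = 23.6 MHz and 27.2 MHz.
Highest-frequency component: 27.2 MHz.
Nyquist rate = 2 × 27.2 MHz = 54.4 MHz.

54.4 MHz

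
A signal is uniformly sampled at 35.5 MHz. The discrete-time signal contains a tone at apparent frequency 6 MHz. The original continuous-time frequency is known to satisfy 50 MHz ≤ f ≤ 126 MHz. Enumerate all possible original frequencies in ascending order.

Frequencies that alias to 6 MHz are k·fs ± 6 MHz for integer k ≥ 0.
k=0: 6 MHz.
k=1: 29.5 MHz, 41.5 MHz.
k=2: 65 MHz, 77 MHz.
k=3: 100.5 MHz, 112.5 MHz.
k=4: 136 MHz, 148 MHz.
Within [50 MHz, 126 MHz]: 65 MHz, 77 MHz, 100.5 MHz, 112.5 MHz.

65 MHz, 77 MHz, 100.5 MHz, 112.5 MHz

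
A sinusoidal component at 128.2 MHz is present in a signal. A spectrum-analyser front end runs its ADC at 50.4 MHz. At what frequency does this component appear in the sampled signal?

23 MHz

128.2 MHz mod fs = 27.4 MHz.
27.4 MHz > fs/2 = 25.2 MHz, folds to fs − 27.4 MHz = 23 MHz.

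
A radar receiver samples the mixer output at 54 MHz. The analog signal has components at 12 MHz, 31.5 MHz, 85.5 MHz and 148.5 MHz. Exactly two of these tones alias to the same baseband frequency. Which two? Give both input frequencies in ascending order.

fs/2 = 27 MHz.
12 MHz ≤ fs/2 = 27 MHz, passes unchanged.
31.5 MHz > fs/2 = 27 MHz, folds to fs − 31.5 MHz = 22.5 MHz.
85.5 MHz mod fs = 31.5 MHz.
31.5 MHz > fs/2 = 27 MHz, folds to fs − 31.5 MHz = 22.5 MHz.
148.5 MHz mod fs = 40.5 MHz.
40.5 MHz > fs/2 = 27 MHz, folds to fs − 40.5 MHz = 13.5 MHz.
31.5 MHz and 85.5 MHz both map to 22.5 MHz.

31.5 MHz, 85.5 MHz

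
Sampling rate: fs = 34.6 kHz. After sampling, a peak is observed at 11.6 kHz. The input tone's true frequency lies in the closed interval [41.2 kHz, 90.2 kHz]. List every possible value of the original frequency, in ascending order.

46.2 kHz, 57.6 kHz, 80.8 kHz

Frequencies that alias to 11.6 kHz are k·fs ± 11.6 kHz for integer k ≥ 0.
k=0: 11.6 kHz.
k=1: 23 kHz, 46.2 kHz.
k=2: 57.6 kHz, 80.8 kHz.
k=3: 92.2 kHz, 115.4 kHz.
Within [41.2 kHz, 90.2 kHz]: 46.2 kHz, 57.6 kHz, 80.8 kHz.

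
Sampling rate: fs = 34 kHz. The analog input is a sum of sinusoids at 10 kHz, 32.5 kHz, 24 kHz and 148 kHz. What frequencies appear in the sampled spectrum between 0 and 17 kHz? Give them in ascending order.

1.5 kHz, 10 kHz, 12 kHz

fs/2 = 17 kHz.
10 kHz ≤ fs/2 = 17 kHz, passes unchanged.
32.5 kHz > fs/2 = 17 kHz, folds to fs − 32.5 kHz = 1.5 kHz.
24 kHz > fs/2 = 17 kHz, folds to fs − 24 kHz = 10 kHz.
148 kHz mod fs = 12 kHz.
12 kHz ≤ fs/2 = 17 kHz, appears at 12 kHz.
Distinct values: {1.5 kHz, 10 kHz, 12 kHz}.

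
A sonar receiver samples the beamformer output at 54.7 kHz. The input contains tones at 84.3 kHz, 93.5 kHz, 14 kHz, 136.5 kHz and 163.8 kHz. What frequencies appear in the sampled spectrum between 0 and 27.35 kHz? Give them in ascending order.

0.3 kHz, 14 kHz, 15.9 kHz, 25.1 kHz, 27.1 kHz

fs/2 = 27.35 kHz.
84.3 kHz mod fs = 29.6 kHz.
29.6 kHz > fs/2 = 27.35 kHz, folds to fs − 29.6 kHz = 25.1 kHz.
93.5 kHz mod fs = 38.8 kHz.
38.8 kHz > fs/2 = 27.35 kHz, folds to fs − 38.8 kHz = 15.9 kHz.
14 kHz ≤ fs/2 = 27.35 kHz, passes unchanged.
136.5 kHz mod fs = 27.1 kHz.
27.1 kHz ≤ fs/2 = 27.35 kHz, appears at 27.1 kHz.
163.8 kHz mod fs = 54.4 kHz.
54.4 kHz > fs/2 = 27.35 kHz, folds to fs − 54.4 kHz = 0.3 kHz.
Distinct values: {0.3 kHz, 14 kHz, 15.9 kHz, 25.1 kHz, 27.1 kHz}.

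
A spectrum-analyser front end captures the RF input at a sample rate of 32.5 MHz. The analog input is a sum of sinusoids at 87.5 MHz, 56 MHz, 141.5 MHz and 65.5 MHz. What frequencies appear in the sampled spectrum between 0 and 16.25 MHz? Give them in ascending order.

fs/2 = 16.25 MHz.
87.5 MHz mod fs = 22.5 MHz.
22.5 MHz > fs/2 = 16.25 MHz, folds to fs − 22.5 MHz = 10 MHz.
56 MHz mod fs = 23.5 MHz.
23.5 MHz > fs/2 = 16.25 MHz, folds to fs − 23.5 MHz = 9 MHz.
141.5 MHz mod fs = 11.5 MHz.
11.5 MHz ≤ fs/2 = 16.25 MHz, appears at 11.5 MHz.
65.5 MHz mod fs = 0.5 MHz.
0.5 MHz ≤ fs/2 = 16.25 MHz, appears at 0.5 MHz.
Distinct values: {0.5 MHz, 9 MHz, 10 MHz, 11.5 MHz}.

0.5 MHz, 9 MHz, 10 MHz, 11.5 MHz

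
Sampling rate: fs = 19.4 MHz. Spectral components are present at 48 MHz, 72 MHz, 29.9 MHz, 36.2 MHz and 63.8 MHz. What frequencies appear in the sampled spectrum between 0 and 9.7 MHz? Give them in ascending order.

2.6 MHz, 5.6 MHz, 8.9 MHz, 9.2 MHz

fs/2 = 9.7 MHz.
48 MHz mod fs = 9.2 MHz.
9.2 MHz ≤ fs/2 = 9.7 MHz, appears at 9.2 MHz.
72 MHz mod fs = 13.8 MHz.
13.8 MHz > fs/2 = 9.7 MHz, folds to fs − 13.8 MHz = 5.6 MHz.
29.9 MHz mod fs = 10.5 MHz.
10.5 MHz > fs/2 = 9.7 MHz, folds to fs − 10.5 MHz = 8.9 MHz.
36.2 MHz mod fs = 16.8 MHz.
16.8 MHz > fs/2 = 9.7 MHz, folds to fs − 16.8 MHz = 2.6 MHz.
63.8 MHz mod fs = 5.6 MHz.
5.6 MHz ≤ fs/2 = 9.7 MHz, appears at 5.6 MHz.
Distinct values: {2.6 MHz, 5.6 MHz, 8.9 MHz, 9.2 MHz}.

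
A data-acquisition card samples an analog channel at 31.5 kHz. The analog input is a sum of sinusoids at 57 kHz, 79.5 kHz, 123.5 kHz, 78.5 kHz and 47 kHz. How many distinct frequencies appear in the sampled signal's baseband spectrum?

4

fs/2 = 15.75 kHz.
57 kHz mod fs = 25.5 kHz.
25.5 kHz > fs/2 = 15.75 kHz, folds to fs − 25.5 kHz = 6 kHz.
79.5 kHz mod fs = 16.5 kHz.
16.5 kHz > fs/2 = 15.75 kHz, folds to fs − 16.5 kHz = 15 kHz.
123.5 kHz mod fs = 29 kHz.
29 kHz > fs/2 = 15.75 kHz, folds to fs − 29 kHz = 2.5 kHz.
78.5 kHz mod fs = 15.5 kHz.
15.5 kHz ≤ fs/2 = 15.75 kHz, appears at 15.5 kHz.
47 kHz mod fs = 15.5 kHz.
15.5 kHz ≤ fs/2 = 15.75 kHz, appears at 15.5 kHz.
Distinct values: {2.5 kHz, 6 kHz, 15 kHz, 15.5 kHz} → 4.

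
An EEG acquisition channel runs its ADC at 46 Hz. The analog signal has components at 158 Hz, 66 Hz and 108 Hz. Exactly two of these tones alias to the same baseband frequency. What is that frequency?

fs/2 = 23 Hz.
158 Hz mod fs = 20 Hz.
20 Hz ≤ fs/2 = 23 Hz, appears at 20 Hz.
66 Hz mod fs = 20 Hz.
20 Hz ≤ fs/2 = 23 Hz, appears at 20 Hz.
108 Hz mod fs = 16 Hz.
16 Hz ≤ fs/2 = 23 Hz, appears at 16 Hz.
66 Hz and 158 Hz both map to 20 Hz.

20 Hz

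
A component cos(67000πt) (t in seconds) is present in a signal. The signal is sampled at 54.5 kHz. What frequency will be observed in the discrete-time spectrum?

21 kHz

ω = 67000π rad/s → f = ω/(2π) = 33500 Hz = 33.5 kHz.
33.5 kHz > fs/2 = 27.25 kHz, folds to fs − 33.5 kHz = 21 kHz.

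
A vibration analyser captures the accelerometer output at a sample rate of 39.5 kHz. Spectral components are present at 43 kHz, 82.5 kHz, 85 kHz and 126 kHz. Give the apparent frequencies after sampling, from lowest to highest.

fs/2 = 19.75 kHz.
43 kHz mod fs = 3.5 kHz.
3.5 kHz ≤ fs/2 = 19.75 kHz, appears at 3.5 kHz.
82.5 kHz mod fs = 3.5 kHz.
3.5 kHz ≤ fs/2 = 19.75 kHz, appears at 3.5 kHz.
85 kHz mod fs = 6 kHz.
6 kHz ≤ fs/2 = 19.75 kHz, appears at 6 kHz.
126 kHz mod fs = 7.5 kHz.
7.5 kHz ≤ fs/2 = 19.75 kHz, appears at 7.5 kHz.
Distinct values: {3.5 kHz, 6 kHz, 7.5 kHz}.

3.5 kHz, 6 kHz, 7.5 kHz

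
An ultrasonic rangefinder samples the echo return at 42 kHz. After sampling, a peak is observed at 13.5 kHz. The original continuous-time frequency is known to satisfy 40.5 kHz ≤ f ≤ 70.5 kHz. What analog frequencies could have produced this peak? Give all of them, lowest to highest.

55.5 kHz, 70.5 kHz

Frequencies that alias to 13.5 kHz are k·fs ± 13.5 kHz for integer k ≥ 0.
k=0: 13.5 kHz.
k=1: 28.5 kHz, 55.5 kHz.
k=2: 70.5 kHz, 97.5 kHz.
k=3: 112.5 kHz, 139.5 kHz.
Within [40.5 kHz, 70.5 kHz]: 55.5 kHz, 70.5 kHz.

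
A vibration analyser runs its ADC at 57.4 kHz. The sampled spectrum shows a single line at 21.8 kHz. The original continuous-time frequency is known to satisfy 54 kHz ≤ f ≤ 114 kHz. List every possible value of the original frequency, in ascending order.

Frequencies that alias to 21.8 kHz are k·fs ± 21.8 kHz for integer k ≥ 0.
k=0: 21.8 kHz.
k=1: 35.6 kHz, 79.2 kHz.
k=2: 93 kHz, 136.6 kHz.
k=3: 150.4 kHz, 194 kHz.
Within [54 kHz, 114 kHz]: 79.2 kHz, 93 kHz.

79.2 kHz, 93 kHz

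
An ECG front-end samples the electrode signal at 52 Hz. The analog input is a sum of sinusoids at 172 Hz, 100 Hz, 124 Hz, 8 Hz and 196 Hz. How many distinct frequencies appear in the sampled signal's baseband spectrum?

fs/2 = 26 Hz.
172 Hz mod fs = 16 Hz.
16 Hz ≤ fs/2 = 26 Hz, appears at 16 Hz.
100 Hz mod fs = 48 Hz.
48 Hz > fs/2 = 26 Hz, folds to fs − 48 Hz = 4 Hz.
124 Hz mod fs = 20 Hz.
20 Hz ≤ fs/2 = 26 Hz, appears at 20 Hz.
8 Hz ≤ fs/2 = 26 Hz, passes unchanged.
196 Hz mod fs = 40 Hz.
40 Hz > fs/2 = 26 Hz, folds to fs − 40 Hz = 12 Hz.
Distinct values: {4 Hz, 8 Hz, 12 Hz, 16 Hz, 20 Hz} → 5.

5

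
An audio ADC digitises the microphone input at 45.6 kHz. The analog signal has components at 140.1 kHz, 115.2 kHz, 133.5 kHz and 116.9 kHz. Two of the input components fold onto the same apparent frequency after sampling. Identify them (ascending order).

133.5 kHz, 140.1 kHz

fs/2 = 22.8 kHz.
140.1 kHz mod fs = 3.3 kHz.
3.3 kHz ≤ fs/2 = 22.8 kHz, appears at 3.3 kHz.
115.2 kHz mod fs = 24 kHz.
24 kHz > fs/2 = 22.8 kHz, folds to fs − 24 kHz = 21.6 kHz.
133.5 kHz mod fs = 42.3 kHz.
42.3 kHz > fs/2 = 22.8 kHz, folds to fs − 42.3 kHz = 3.3 kHz.
116.9 kHz mod fs = 25.7 kHz.
25.7 kHz > fs/2 = 22.8 kHz, folds to fs − 25.7 kHz = 19.9 kHz.
133.5 kHz and 140.1 kHz both map to 3.3 kHz.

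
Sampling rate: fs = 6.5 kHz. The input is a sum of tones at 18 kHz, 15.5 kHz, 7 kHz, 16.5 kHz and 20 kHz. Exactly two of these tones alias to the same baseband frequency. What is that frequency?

0.5 kHz

fs/2 = 3.25 kHz.
18 kHz mod fs = 5 kHz.
5 kHz > fs/2 = 3.25 kHz, folds to fs − 5 kHz = 1.5 kHz.
15.5 kHz mod fs = 2.5 kHz.
2.5 kHz ≤ fs/2 = 3.25 kHz, appears at 2.5 kHz.
7 kHz mod fs = 0.5 kHz.
0.5 kHz ≤ fs/2 = 3.25 kHz, appears at 0.5 kHz.
16.5 kHz mod fs = 3.5 kHz.
3.5 kHz > fs/2 = 3.25 kHz, folds to fs − 3.5 kHz = 3 kHz.
20 kHz mod fs = 0.5 kHz.
0.5 kHz ≤ fs/2 = 3.25 kHz, appears at 0.5 kHz.
7 kHz and 20 kHz both map to 0.5 kHz.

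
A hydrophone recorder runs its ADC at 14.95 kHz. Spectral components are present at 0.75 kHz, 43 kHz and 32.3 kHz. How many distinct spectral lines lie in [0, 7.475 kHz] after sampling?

fs/2 = 7.475 kHz.
0.75 kHz ≤ fs/2 = 7.475 kHz, passes unchanged.
43 kHz mod fs = 13.1 kHz.
13.1 kHz > fs/2 = 7.475 kHz, folds to fs − 13.1 kHz = 1.85 kHz.
32.3 kHz mod fs = 2.4 kHz.
2.4 kHz ≤ fs/2 = 7.475 kHz, appears at 2.4 kHz.
Distinct values: {0.75 kHz, 1.85 kHz, 2.4 kHz} → 3.

3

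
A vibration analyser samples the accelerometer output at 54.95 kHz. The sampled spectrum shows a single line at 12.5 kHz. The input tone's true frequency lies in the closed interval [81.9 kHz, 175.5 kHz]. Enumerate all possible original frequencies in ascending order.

97.4 kHz, 122.4 kHz, 152.35 kHz

Frequencies that alias to 12.5 kHz are k·fs ± 12.5 kHz for integer k ≥ 0.
k=0: 12.5 kHz.
k=1: 42.45 kHz, 67.45 kHz.
k=2: 97.4 kHz, 122.4 kHz.
k=3: 152.35 kHz, 177.35 kHz.
k=4: 207.3 kHz, 232.3 kHz.
Within [81.9 kHz, 175.5 kHz]: 97.4 kHz, 122.4 kHz, 152.35 kHz.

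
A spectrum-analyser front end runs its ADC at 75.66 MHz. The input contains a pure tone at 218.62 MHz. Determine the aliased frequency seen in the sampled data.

8.36 MHz

218.62 MHz mod fs = 67.3 MHz.
67.3 MHz > fs/2 = 37.83 MHz, folds to fs − 67.3 MHz = 8.36 MHz.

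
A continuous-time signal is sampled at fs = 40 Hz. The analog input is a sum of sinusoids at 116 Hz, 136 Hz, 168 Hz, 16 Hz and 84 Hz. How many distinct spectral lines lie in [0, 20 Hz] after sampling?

3

fs/2 = 20 Hz.
116 Hz mod fs = 36 Hz.
36 Hz > fs/2 = 20 Hz, folds to fs − 36 Hz = 4 Hz.
136 Hz mod fs = 16 Hz.
16 Hz ≤ fs/2 = 20 Hz, appears at 16 Hz.
168 Hz mod fs = 8 Hz.
8 Hz ≤ fs/2 = 20 Hz, appears at 8 Hz.
16 Hz ≤ fs/2 = 20 Hz, passes unchanged.
84 Hz mod fs = 4 Hz.
4 Hz ≤ fs/2 = 20 Hz, appears at 4 Hz.
Distinct values: {4 Hz, 8 Hz, 16 Hz} → 3.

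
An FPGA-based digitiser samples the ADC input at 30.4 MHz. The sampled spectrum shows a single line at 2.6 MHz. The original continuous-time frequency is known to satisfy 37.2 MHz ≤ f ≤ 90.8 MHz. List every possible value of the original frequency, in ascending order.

Frequencies that alias to 2.6 MHz are k·fs ± 2.6 MHz for integer k ≥ 0.
k=0: 2.6 MHz.
k=1: 27.8 MHz, 33 MHz.
k=2: 58.2 MHz, 63.4 MHz.
k=3: 88.6 MHz, 93.8 MHz.
k=4: 119 MHz, 124.2 MHz.
Within [37.2 MHz, 90.8 MHz]: 58.2 MHz, 63.4 MHz, 88.6 MHz.

58.2 MHz, 63.4 MHz, 88.6 MHz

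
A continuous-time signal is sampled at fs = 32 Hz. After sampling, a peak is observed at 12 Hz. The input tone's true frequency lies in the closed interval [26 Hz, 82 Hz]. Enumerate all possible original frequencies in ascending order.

Frequencies that alias to 12 Hz are k·fs ± 12 Hz for integer k ≥ 0.
k=0: 12 Hz.
k=1: 20 Hz, 44 Hz.
k=2: 52 Hz, 76 Hz.
k=3: 84 Hz, 108 Hz.
Within [26 Hz, 82 Hz]: 44 Hz, 52 Hz, 76 Hz.

44 Hz, 52 Hz, 76 Hz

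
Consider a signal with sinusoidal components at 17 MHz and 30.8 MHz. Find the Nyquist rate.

61.6 MHz

Highest-frequency component: 30.8 MHz.
Nyquist rate = 2 × 30.8 MHz = 61.6 MHz.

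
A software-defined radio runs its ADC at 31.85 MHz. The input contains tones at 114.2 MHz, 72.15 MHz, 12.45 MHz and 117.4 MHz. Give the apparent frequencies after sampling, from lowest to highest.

8.45 MHz, 10 MHz, 12.45 MHz, 13.2 MHz

fs/2 = 15.925 MHz.
114.2 MHz mod fs = 18.65 MHz.
18.65 MHz > fs/2 = 15.925 MHz, folds to fs − 18.65 MHz = 13.2 MHz.
72.15 MHz mod fs = 8.45 MHz.
8.45 MHz ≤ fs/2 = 15.925 MHz, appears at 8.45 MHz.
12.45 MHz ≤ fs/2 = 15.925 MHz, passes unchanged.
117.4 MHz mod fs = 21.85 MHz.
21.85 MHz > fs/2 = 15.925 MHz, folds to fs − 21.85 MHz = 10 MHz.
Distinct values: {8.45 MHz, 10 MHz, 12.45 MHz, 13.2 MHz}.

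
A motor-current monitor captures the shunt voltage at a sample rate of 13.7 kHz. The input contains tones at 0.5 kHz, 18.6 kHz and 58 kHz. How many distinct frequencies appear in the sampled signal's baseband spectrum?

3

fs/2 = 6.85 kHz.
0.5 kHz ≤ fs/2 = 6.85 kHz, passes unchanged.
18.6 kHz mod fs = 4.9 kHz.
4.9 kHz ≤ fs/2 = 6.85 kHz, appears at 4.9 kHz.
58 kHz mod fs = 3.2 kHz.
3.2 kHz ≤ fs/2 = 6.85 kHz, appears at 3.2 kHz.
Distinct values: {0.5 kHz, 3.2 kHz, 4.9 kHz} → 3.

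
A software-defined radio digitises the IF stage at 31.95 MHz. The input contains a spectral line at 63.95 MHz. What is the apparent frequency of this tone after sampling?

63.95 MHz mod fs = 0.05 MHz.
0.05 MHz ≤ fs/2 = 15.975 MHz, appears at 0.05 MHz.

0.05 MHz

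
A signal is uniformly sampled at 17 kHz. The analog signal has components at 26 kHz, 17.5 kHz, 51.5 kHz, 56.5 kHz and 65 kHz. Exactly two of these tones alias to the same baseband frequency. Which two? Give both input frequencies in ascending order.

fs/2 = 8.5 kHz.
26 kHz mod fs = 9 kHz.
9 kHz > fs/2 = 8.5 kHz, folds to fs − 9 kHz = 8 kHz.
17.5 kHz mod fs = 0.5 kHz.
0.5 kHz ≤ fs/2 = 8.5 kHz, appears at 0.5 kHz.
51.5 kHz mod fs = 0.5 kHz.
0.5 kHz ≤ fs/2 = 8.5 kHz, appears at 0.5 kHz.
56.5 kHz mod fs = 5.5 kHz.
5.5 kHz ≤ fs/2 = 8.5 kHz, appears at 5.5 kHz.
65 kHz mod fs = 14 kHz.
14 kHz > fs/2 = 8.5 kHz, folds to fs − 14 kHz = 3 kHz.
17.5 kHz and 51.5 kHz both map to 0.5 kHz.

17.5 kHz, 51.5 kHz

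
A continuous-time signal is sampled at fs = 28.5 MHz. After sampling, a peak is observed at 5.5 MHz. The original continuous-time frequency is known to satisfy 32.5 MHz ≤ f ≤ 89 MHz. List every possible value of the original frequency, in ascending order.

Frequencies that alias to 5.5 MHz are k·fs ± 5.5 MHz for integer k ≥ 0.
k=0: 5.5 MHz.
k=1: 23 MHz, 34 MHz.
k=2: 51.5 MHz, 62.5 MHz.
k=3: 80 MHz, 91 MHz.
k=4: 108.5 MHz, 119.5 MHz.
Within [32.5 MHz, 89 MHz]: 34 MHz, 51.5 MHz, 62.5 MHz, 80 MHz.

34 MHz, 51.5 MHz, 62.5 MHz, 80 MHz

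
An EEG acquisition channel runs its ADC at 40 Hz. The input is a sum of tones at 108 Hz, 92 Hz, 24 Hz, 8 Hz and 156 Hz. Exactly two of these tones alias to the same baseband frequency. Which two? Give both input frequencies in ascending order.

92 Hz, 108 Hz

fs/2 = 20 Hz.
108 Hz mod fs = 28 Hz.
28 Hz > fs/2 = 20 Hz, folds to fs − 28 Hz = 12 Hz.
92 Hz mod fs = 12 Hz.
12 Hz ≤ fs/2 = 20 Hz, appears at 12 Hz.
24 Hz > fs/2 = 20 Hz, folds to fs − 24 Hz = 16 Hz.
8 Hz ≤ fs/2 = 20 Hz, passes unchanged.
156 Hz mod fs = 36 Hz.
36 Hz > fs/2 = 20 Hz, folds to fs − 36 Hz = 4 Hz.
92 Hz and 108 Hz both map to 12 Hz.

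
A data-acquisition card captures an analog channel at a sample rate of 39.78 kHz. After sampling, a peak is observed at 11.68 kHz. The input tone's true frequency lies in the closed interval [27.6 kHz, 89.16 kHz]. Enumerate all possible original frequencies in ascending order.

28.1 kHz, 51.46 kHz, 67.88 kHz

Frequencies that alias to 11.68 kHz are k·fs ± 11.68 kHz for integer k ≥ 0.
k=0: 11.68 kHz.
k=1: 28.1 kHz, 51.46 kHz.
k=2: 67.88 kHz, 91.24 kHz.
k=3: 107.66 kHz, 131.02 kHz.
Within [27.6 kHz, 89.16 kHz]: 28.1 kHz, 51.46 kHz, 67.88 kHz.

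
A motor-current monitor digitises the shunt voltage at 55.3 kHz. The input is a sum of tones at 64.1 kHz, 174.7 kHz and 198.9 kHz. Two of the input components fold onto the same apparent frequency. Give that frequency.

fs/2 = 27.65 kHz.
64.1 kHz mod fs = 8.8 kHz.
8.8 kHz ≤ fs/2 = 27.65 kHz, appears at 8.8 kHz.
174.7 kHz mod fs = 8.8 kHz.
8.8 kHz ≤ fs/2 = 27.65 kHz, appears at 8.8 kHz.
198.9 kHz mod fs = 33 kHz.
33 kHz > fs/2 = 27.65 kHz, folds to fs − 33 kHz = 22.3 kHz.
64.1 kHz and 174.7 kHz both map to 8.8 kHz.

8.8 kHz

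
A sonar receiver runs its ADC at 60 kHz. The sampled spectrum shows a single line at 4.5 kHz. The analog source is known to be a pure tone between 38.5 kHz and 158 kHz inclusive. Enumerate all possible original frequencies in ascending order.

Frequencies that alias to 4.5 kHz are k·fs ± 4.5 kHz for integer k ≥ 0.
k=0: 4.5 kHz.
k=1: 55.5 kHz, 64.5 kHz.
k=2: 115.5 kHz, 124.5 kHz.
k=3: 175.5 kHz, 184.5 kHz.
Within [38.5 kHz, 158 kHz]: 55.5 kHz, 64.5 kHz, 115.5 kHz, 124.5 kHz.

55.5 kHz, 64.5 kHz, 115.5 kHz, 124.5 kHz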